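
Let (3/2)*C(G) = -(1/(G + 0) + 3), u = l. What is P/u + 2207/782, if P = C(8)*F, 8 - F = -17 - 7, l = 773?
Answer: 4961633/1813458 ≈ 2.7360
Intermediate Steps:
u = 773
F = 32 (F = 8 - (-17 - 7) = 8 - 1*(-24) = 8 + 24 = 32)
C(G) = -2 - 2/(3*G) (C(G) = 2*(-(1/(G + 0) + 3))/3 = 2*(-(1/G + 3))/3 = 2*(-(3 + 1/G))/3 = 2*(-3 - 1/G)/3 = -2 - 2/(3*G))
P = -200/3 (P = (-2 - ⅔/8)*32 = (-2 - ⅔*⅛)*32 = (-2 - 1/12)*32 = -25/12*32 = -200/3 ≈ -66.667)
P/u + 2207/782 = -200/3/773 + 2207/782 = -200/3*1/773 + 2207*(1/782) = -200/2319 + 2207/782 = 4961633/1813458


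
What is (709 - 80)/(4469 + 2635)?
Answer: 17/192 ≈ 0.088542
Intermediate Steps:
(709 - 80)/(4469 + 2635) = 629/7104 = 629*(1/7104) = 17/192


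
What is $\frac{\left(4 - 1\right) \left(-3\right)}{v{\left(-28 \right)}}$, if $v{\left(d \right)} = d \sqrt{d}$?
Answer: $- \frac{9 i \sqrt{7}}{392} \approx - 0.060744 i$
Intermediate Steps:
$v{\left(d \right)} = d^{\frac{3}{2}}$
$\frac{\left(4 - 1\right) \left(-3\right)}{v{\left(-28 \right)}} = \frac{\left(4 - 1\right) \left(-3\right)}{\left(-28\right)^{\frac{3}{2}}} = \frac{3 \left(-3\right)}{\left(-56\right) i \sqrt{7}} = - 9 \frac{i \sqrt{7}}{392} = - \frac{9 i \sqrt{7}}{392}$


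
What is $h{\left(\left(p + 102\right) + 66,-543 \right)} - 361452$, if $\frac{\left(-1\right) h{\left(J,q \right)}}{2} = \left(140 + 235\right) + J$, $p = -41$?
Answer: $-362456$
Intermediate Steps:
$h{\left(J,q \right)} = -750 - 2 J$ ($h{\left(J,q \right)} = - 2 \left(\left(140 + 235\right) + J\right) = - 2 \left(375 + J\right) = -750 - 2 J$)
$h{\left(\left(p + 102\right) + 66,-543 \right)} - 361452 = \left(-750 - 2 \left(\left(-41 + 102\right) + 66\right)\right) - 361452 = \left(-750 - 2 \left(61 + 66\right)\right) - 361452 = \left(-750 - 254\right) - 361452 = -1004 - 361452 = -362456$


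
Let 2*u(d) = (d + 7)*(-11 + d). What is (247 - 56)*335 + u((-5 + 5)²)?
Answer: 127893/2 ≈ 63947.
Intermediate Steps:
u(d) = (-11 + d)*(7 + d)/2 (u(d) = ((d + 7)*(-11 + d))/2 = ((7 + d)*(-11 + d))/2 = ((-11 + d)*(7 + d))/2 = (-11 + d)*(7 + d)/2)
(247 - 56)*335 + u((-5 + 5)²) = (247 - 56)*335 + (-77/2 + ((-5 + 5)²)²/2 - 2*(-5 + 5)²) = 191*335 + (-77/2 + (0²)²/2 - 2*0²) = 63985 + (-77/2 + (½)*0² - 2*0) = 63985 + (-77/2 + (½)*0 + 0) = 63985 + (-77/2 + 0 + 0) = 63985 - 77/2 = 127893/2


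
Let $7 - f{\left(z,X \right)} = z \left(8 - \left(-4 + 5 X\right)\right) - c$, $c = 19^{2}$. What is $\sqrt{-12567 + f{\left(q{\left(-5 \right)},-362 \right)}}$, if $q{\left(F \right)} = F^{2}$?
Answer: $i \sqrt{57749} \approx 240.31 i$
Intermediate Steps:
$c = 361$
$f{\left(z,X \right)} = 368 - z \left(12 - 5 X\right)$ ($f{\left(z,X \right)} = 7 - \left(z \left(8 - \left(-4 + 5 X\right)\right) - 361\right) = 7 - \left(z \left(12 - 5 X\right) - 361\right) = 7 - \left(-361 + z \left(12 - 5 X\right)\right) = 368 - z \left(12 - 5 X\right)$)
$\sqrt{-12567 + f{\left(q{\left(-5 \right)},-362 \right)}} = \sqrt{-12567 + \left(368 - 12 \left(-5\right)^{2} + 5 \left(-362\right) \left(-5\right)^{2}\right)} = \sqrt{-12567 + \left(368 - 300 + 5 \left(-362\right) 25\right)} = \sqrt{-12567 - 45182} = \sqrt{-57749} = i \sqrt{57749}$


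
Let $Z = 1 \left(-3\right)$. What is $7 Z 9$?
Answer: $-189$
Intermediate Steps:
$Z = -3$
$7 Z 9 = 7 \left(-3\right) 9 = \left(-21\right) 9 = -189$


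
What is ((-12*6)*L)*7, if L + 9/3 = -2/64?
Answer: 6111/4 ≈ 1527.8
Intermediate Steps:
L = -97/32 (L = -3 - 2/64 = -3 - 2*1/64 = -3 - 1/32 = -97/32 ≈ -3.0313)
((-12*6)*L)*7 = (-12*6*(-97/32))*7 = -72*(-97/32)*7 = (873/4)*7 = 6111/4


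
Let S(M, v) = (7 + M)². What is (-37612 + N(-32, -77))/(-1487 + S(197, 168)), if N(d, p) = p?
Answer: -37689/40129 ≈ -0.93920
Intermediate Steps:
(-37612 + N(-32, -77))/(-1487 + S(197, 168)) = (-37612 - 77)/(-1487 + (7 + 197)²) = -37689/(-1487 + 204²) = -37689/(-1487 + 41616) = -37689/40129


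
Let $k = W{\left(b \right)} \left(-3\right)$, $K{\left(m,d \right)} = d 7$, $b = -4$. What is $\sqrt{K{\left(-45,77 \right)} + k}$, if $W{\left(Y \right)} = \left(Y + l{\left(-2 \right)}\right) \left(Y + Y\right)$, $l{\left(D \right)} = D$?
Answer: $\sqrt{395} \approx 19.875$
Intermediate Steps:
$W{\left(Y \right)} = 2 Y \left(-2 + Y\right)$ ($W{\left(Y \right)} = \left(Y - 2\right) \left(Y + Y\right) = \left(-2 + Y\right) 2 Y = 2 Y \left(-2 + Y\right)$)
$K{\left(m,d \right)} = 7 d$
$k = -144$ ($k = 2 \left(-4\right) \left(-2 - 4\right) \left(-3\right) = 2 \left(-4\right) \left(-6\right) \left(-3\right) = 48 \left(-3\right) = -144$)
$\sqrt{K{\left(-45,77 \right)} + k} = \sqrt{7 \cdot 77 - 144} = \sqrt{539 - 144} = \sqrt{395}$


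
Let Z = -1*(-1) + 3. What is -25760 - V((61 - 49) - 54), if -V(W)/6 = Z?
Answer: -25736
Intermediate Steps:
Z = 4 (Z = 1 + 3 = 4)
V(W) = -24 (V(W) = -6*4 = -24)
-25760 - V((61 - 49) - 54) = -25760 - 1*(-24) = -25760 + 24 = -25736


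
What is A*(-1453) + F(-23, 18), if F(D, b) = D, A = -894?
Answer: 1298959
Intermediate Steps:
A*(-1453) + F(-23, 18) = -894*(-1453) - 23 = 1298982 - 23 = 1298959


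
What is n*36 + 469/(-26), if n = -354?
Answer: -331813/26 ≈ -12762.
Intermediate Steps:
n*36 + 469/(-26) = -354*36 + 469/(-26) = -12744 + 469*(-1/26) = -12744 - 469/26 = -331813/26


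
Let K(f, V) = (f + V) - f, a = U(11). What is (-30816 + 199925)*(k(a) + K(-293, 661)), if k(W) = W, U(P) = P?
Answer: 113641248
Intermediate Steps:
a = 11
K(f, V) = V (K(f, V) = (V + f) - f = V)
(-30816 + 199925)*(k(a) + K(-293, 661)) = (-30816 + 199925)*(11 + 661) = 169109*672 = 113641248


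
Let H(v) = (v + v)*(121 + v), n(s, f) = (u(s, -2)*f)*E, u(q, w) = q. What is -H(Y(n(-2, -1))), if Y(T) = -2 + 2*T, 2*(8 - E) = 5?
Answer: -5640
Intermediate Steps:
E = 11/2 (E = 8 - 1/2*5 = 8 - 5/2 = 11/2 ≈ 5.5000)
n(s, f) = 11*f*s/2 (n(s, f) = (s*f)*(11/2) = (f*s)*(11/2) = 11*f*s/2)
H(v) = 2*v*(121 + v) (H(v) = (2*v)*(121 + v) = 2*v*(121 + v))
-H(Y(n(-2, -1))) = -2*(-2 + 2*((11/2)*(-1)*(-2)))*(121 + (-2 + 2*((11/2)*(-1)*(-2)))) = -2*(-2 + 2*11)*(121 + (-2 + 2*11)) = -2*(-2 + 22)*(121 + (-2 + 22)) = -2*20*(121 + 20) = -2*20*141 = -1*5640 = -5640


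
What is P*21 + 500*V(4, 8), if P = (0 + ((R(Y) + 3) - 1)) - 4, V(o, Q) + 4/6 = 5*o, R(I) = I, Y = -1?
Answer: 28811/3 ≈ 9603.7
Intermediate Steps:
V(o, Q) = -2/3 + 5*o
P = -3 (P = (0 + ((-1 + 3) - 1)) - 4 = (0 + (2 - 1)) - 4 = (0 + 1) - 4 = 1 - 4 = -3)
P*21 + 500*V(4, 8) = -3*21 + 500*(-2/3 + 5*4) = -63 + 500*(-2/3 + 20) = -63 + 500*(58/3) = -63 + 29000/3 = 28811/3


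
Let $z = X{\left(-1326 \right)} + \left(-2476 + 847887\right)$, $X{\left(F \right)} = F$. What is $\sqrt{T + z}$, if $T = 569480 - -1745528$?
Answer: $\sqrt{3159093} \approx 1777.4$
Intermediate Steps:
$T = 2315008$ ($T = 569480 + 1745528 = 2315008$)
$z = 844085$ ($z = -1326 + \left(-2476 + 847887\right) = -1326 + 845411 = 844085$)
$\sqrt{T + z} = \sqrt{2315008 + 844085} = \sqrt{3159093}$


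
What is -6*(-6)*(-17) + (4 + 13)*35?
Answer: -17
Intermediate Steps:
-6*(-6)*(-17) + (4 + 13)*35 = 36*(-17) + 17*35 = -612 + 595 = -17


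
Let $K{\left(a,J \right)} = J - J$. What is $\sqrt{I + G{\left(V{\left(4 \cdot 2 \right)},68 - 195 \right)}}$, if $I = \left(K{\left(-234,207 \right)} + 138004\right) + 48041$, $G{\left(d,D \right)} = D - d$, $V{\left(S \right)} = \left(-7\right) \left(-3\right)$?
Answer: $\sqrt{185897} \approx 431.16$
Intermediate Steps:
$V{\left(S \right)} = 21$
$K{\left(a,J \right)} = 0$
$I = 186045$ ($I = \left(0 + 138004\right) + 48041 = 138004 + 48041 = 186045$)
$\sqrt{I + G{\left(V{\left(4 \cdot 2 \right)},68 - 195 \right)}} = \sqrt{186045 + \left(\left(68 - 195\right) - 21\right)} = \sqrt{186045 - 148} = \sqrt{185897}$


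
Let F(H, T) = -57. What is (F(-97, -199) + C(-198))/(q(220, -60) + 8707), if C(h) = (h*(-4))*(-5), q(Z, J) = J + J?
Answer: -4017/8587 ≈ -0.46780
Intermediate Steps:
q(Z, J) = 2*J
C(h) = 20*h (C(h) = -4*h*(-5) = 20*h)
(F(-97, -199) + C(-198))/(q(220, -60) + 8707) = (-57 + 20*(-198))/(2*(-60) + 8707) = (-57 - 3960)/(-120 + 8707) = -4017/8587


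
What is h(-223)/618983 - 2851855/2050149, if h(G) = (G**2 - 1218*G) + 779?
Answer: -1104851667287/1269007378467 ≈ -0.87064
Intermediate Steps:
h(G) = 779 + G**2 - 1218*G
h(-223)/618983 - 2851855/2050149 = (779 + (-223)**2 - 1218*(-223))/618983 - 2851855/2050149 = (779 + 49729 + 271614)*(1/618983) - 2851855*1/2050149 = 322122*(1/618983) - 2851855/2050149 = 322122/618983 - 2851855/2050149 = -1104851667287/1269007378467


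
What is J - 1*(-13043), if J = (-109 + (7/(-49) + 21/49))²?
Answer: 1218228/49 ≈ 24862.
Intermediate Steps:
J = 579121/49 (J = (-109 + (7*(-1/49) + 21*(1/49)))² = (-109 + (-⅐ + 3/7))² = (-109 + 2/7)² = (-761/7)² = 579121/49 ≈ 11819.)
J - 1*(-13043) = 579121/49 - 1*(-13043) = 579121/49 + 13043 = 1218228/49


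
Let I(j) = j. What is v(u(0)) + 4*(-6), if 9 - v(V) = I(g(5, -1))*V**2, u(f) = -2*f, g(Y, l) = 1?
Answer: -15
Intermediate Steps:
v(V) = 9 - V**2
v(u(0)) + 4*(-6) = (9 - (-2*0)**2) + 4*(-6) = (9 - 1*0**2) - 24 = (9 - 1*0) - 24 = (9 + 0) - 24 = 9 - 24 = -15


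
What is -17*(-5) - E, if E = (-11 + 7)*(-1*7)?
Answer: 57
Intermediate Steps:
E = 28 (E = -4*(-7) = 28)
-17*(-5) - E = -17*(-5) - 1*28 = 85 - 28 = 57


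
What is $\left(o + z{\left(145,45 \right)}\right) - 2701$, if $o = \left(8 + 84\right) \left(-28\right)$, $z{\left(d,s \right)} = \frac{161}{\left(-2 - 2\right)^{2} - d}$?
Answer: $- \frac{680894}{129} \approx -5278.3$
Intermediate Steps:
$z{\left(d,s \right)} = \frac{161}{16 - d}$ ($z{\left(d,s \right)} = \frac{161}{\left(-4\right)^{2} - d} = \frac{161}{16 - d}$)
$o = -2576$ ($o = 92 \left(-28\right) = -2576$)
$\left(o + z{\left(145,45 \right)}\right) - 2701 = \left(-2576 - \frac{161}{-16 + 145}\right) - 2701 = \left(-2576 - \frac{161}{129}\right) - 2701 = - \frac{332465}{129} - 2701 = - \frac{680894}{129}$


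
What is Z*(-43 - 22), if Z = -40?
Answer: 2600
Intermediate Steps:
Z*(-43 - 22) = -40*(-43 - 22) = -40*(-65) = 2600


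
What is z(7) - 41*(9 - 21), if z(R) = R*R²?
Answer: 835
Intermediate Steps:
z(R) = R³
z(7) - 41*(9 - 21) = 7³ - 41*(9 - 21) = 343 - 41*(-12) = 343 + 492 = 835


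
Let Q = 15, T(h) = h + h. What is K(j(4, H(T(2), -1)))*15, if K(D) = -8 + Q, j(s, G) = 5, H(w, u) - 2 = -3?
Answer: 105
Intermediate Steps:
T(h) = 2*h
H(w, u) = -1 (H(w, u) = 2 - 3 = -1)
K(D) = 7 (K(D) = -8 + 15 = 7)
K(j(4, H(T(2), -1)))*15 = 7*15 = 105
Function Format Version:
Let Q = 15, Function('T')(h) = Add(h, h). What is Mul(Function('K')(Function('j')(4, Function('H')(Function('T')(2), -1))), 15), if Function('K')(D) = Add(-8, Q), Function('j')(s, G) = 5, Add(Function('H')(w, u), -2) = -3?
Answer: 105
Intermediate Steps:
Function('T')(h) = Mul(2, h)
Function('H')(w, u) = -1 (Function('H')(w, u) = Add(2, -3) = -1)
Function('K')(D) = 7 (Function('K')(D) = Add(-8, 15) = 7)
Mul(Function('K')(Function('j')(4, Function('H')(Function('T')(2), -1))), 15) = Mul(7, 15) = 105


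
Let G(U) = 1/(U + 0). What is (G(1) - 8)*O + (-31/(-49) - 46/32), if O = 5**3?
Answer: -686631/784 ≈ -875.80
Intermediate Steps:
G(U) = 1/U
O = 125
(G(1) - 8)*O + (-31/(-49) - 46/32) = (1/1 - 8)*125 + (-31/(-49) - 46/32) = (1 - 8)*125 + (-31*(-1/49) - 46*1/32) = -7*125 + (31/49 - 23/16) = -875 - 631/784 = -686631/784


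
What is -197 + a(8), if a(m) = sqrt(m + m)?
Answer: -193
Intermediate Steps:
a(m) = sqrt(2)*sqrt(m) (a(m) = sqrt(2*m) = sqrt(2)*sqrt(m))
-197 + a(8) = -197 + sqrt(2)*sqrt(8) = -197 + sqrt(2)*(2*sqrt(2)) = -197 + 4 = -193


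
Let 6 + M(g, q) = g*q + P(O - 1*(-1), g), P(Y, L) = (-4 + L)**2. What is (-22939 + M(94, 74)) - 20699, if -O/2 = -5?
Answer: -28588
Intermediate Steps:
O = 10 (O = -2*(-5) = 10)
M(g, q) = -6 + (-4 + g)**2 + g*q (M(g, q) = -6 + (g*q + (-4 + g)**2) = -6 + ((-4 + g)**2 + g*q) = -6 + (-4 + g)**2 + g*q)
(-22939 + M(94, 74)) - 20699 = (-22939 + (-6 + (-4 + 94)**2 + 94*74)) - 20699 = (-22939 + (-6 + 90**2 + 6956)) - 20699 = (-22939 + (-6 + 8100 + 6956)) - 20699 = (-22939 + 15050) - 20699 = -7889 - 20699 = -28588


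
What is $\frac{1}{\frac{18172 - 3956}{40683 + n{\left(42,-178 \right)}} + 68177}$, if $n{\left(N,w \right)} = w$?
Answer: $\frac{40505}{2761523601} \approx 1.4668 \cdot 10^{-5}$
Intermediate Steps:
$\frac{1}{\frac{18172 - 3956}{40683 + n{\left(42,-178 \right)}} + 68177} = \frac{1}{\frac{18172 - 3956}{40683 - 178} + 68177} = \frac{1}{\frac{14216}{40505} + 68177} = \frac{1}{\frac{2761523601}{40505}} = \frac{40505}{2761523601}$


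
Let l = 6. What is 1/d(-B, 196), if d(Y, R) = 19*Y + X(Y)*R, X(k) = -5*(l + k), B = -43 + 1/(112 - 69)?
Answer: -43/2028768 ≈ -2.1195e-5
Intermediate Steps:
B = -1848/43 (B = -43 + 1/43 = -1848/43 ≈ -42.977)
X(k) = -30 - 5*k (X(k) = -5*(6 + k) = -30 - 5*k)
d(Y, R) = 19*Y + R*(-30 - 5*Y) (d(Y, R) = 19*Y + (-30 - 5*Y)*R = 19*Y + R*(-30 - 5*Y))
1/d(-B, 196) = 1/(19*(-1*(-1848/43)) - 5*196*(6 - 1*(-1848/43))) = 1/(19*(1848/43) - 5*196*(6 + 1848/43)) = 1/(35112/43 - 5*196*2106/43) = 1/(35112/43 - 2063880/43) = 1/(-2028768/43) = -43/2028768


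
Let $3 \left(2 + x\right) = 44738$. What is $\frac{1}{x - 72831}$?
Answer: $- \frac{3}{173761} \approx -1.7265 \cdot 10^{-5}$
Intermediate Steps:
$x = \frac{44732}{3}$ ($x = -2 + \frac{1}{3} \cdot 44738 = -2 + \frac{44738}{3} = \frac{44732}{3} \approx 14911.0$)
$\frac{1}{x - 72831} = \frac{1}{\frac{44732}{3} - 72831} = \frac{1}{- \frac{173761}{3}} = - \frac{3}{173761}$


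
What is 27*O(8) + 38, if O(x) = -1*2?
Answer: -16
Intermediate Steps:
O(x) = -2
27*O(8) + 38 = 27*(-2) + 38 = -54 + 38 = -16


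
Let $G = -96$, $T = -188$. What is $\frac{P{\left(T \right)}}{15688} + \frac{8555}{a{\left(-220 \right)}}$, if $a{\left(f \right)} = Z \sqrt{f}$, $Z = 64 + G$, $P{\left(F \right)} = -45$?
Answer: $- \frac{45}{15688} + \frac{1711 i \sqrt{55}}{704} \approx -0.0028684 + 18.024 i$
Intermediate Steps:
$Z = -32$ ($Z = 64 - 96 = -32$)
$a{\left(f \right)} = - 32 \sqrt{f}$
$\frac{P{\left(T \right)}}{15688} + \frac{8555}{a{\left(-220 \right)}} = - \frac{45}{15688} + \frac{8555}{\left(-32\right) \sqrt{-220}} = \left(-45\right) \frac{1}{15688} + \frac{8555}{\left(-32\right) 2 i \sqrt{55}} = - \frac{45}{15688} + \frac{8555}{\left(-64\right) i \sqrt{55}} = - \frac{45}{15688} + 8555 \frac{i \sqrt{55}}{3520} = - \frac{45}{15688} + \frac{1711 i \sqrt{55}}{704}$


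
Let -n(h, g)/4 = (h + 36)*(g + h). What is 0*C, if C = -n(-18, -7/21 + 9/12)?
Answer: 0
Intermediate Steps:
n(h, g) = -4*(36 + h)*(g + h) (n(h, g) = -4*(h + 36)*(g + h) = -4*(36 + h)*(g + h))
C = -1266 (C = -(-144*(-7/21 + 9/12) - 144*(-18) - 4*(-18)² - 4*(-7/21 + 9/12)*(-18)) = -(-144*(-7*1/21 + 9*(1/12)) + 2592 - 4*324 - 4*(-7*1/21 + 9*(1/12))*(-18)) = -(-144*(-⅓ + ¾) + 2592 - 1296 - 4*(-⅓ + ¾)*(-18)) = -(-144*5/12 + 2592 - 1296 - 4*5/12*(-18)) = -(-60 + 2592 - 1296 + 30) = -1*1266 = -1266)
0*C = 0*(-1266) = 0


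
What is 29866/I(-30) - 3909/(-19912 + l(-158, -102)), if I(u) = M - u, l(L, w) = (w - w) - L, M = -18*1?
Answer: 73752484/29631 ≈ 2489.0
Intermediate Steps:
M = -18
l(L, w) = -L (l(L, w) = 0 - L = -L)
I(u) = -18 - u
29866/I(-30) - 3909/(-19912 + l(-158, -102)) = 29866/(-18 - 1*(-30)) - 3909/(-19912 - 1*(-158)) = 29866/(-18 + 30) - 3909/(-19912 + 158) = 29866/12 - 3909/(-19754) = 29866*(1/12) - 3909*(-1/19754) = 14933/6 + 3909/19754 = 73752484/29631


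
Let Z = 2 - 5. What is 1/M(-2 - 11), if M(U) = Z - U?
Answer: 1/10 ≈ 0.10000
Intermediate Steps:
Z = -3
M(U) = -3 - U
1/M(-2 - 11) = 1/(-3 - (-2 - 11)) = 1/(-3 - 1*(-13)) = 1/(-3 + 13) = 1/10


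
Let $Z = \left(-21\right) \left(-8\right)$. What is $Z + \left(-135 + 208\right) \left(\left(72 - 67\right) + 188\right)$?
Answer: $14257$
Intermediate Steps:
$Z = 168$
$Z + \left(-135 + 208\right) \left(\left(72 - 67\right) + 188\right) = 168 + \left(-135 + 208\right) \left(\left(72 - 67\right) + 188\right) = 168 + 73 \left(5 + 188\right) = 168 + 73 \cdot 193 = 168 + 14089 = 14257$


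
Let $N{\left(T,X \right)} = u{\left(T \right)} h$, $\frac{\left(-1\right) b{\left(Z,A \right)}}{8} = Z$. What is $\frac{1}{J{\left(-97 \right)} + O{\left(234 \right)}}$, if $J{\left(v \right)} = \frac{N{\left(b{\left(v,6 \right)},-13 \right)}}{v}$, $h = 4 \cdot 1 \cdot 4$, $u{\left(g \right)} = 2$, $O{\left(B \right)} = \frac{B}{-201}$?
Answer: $- \frac{6499}{9710} \approx -0.66931$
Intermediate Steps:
$O{\left(B \right)} = - \frac{B}{201}$ ($O{\left(B \right)} = B \left(- \frac{1}{201}\right) = - \frac{B}{201}$)
$b{\left(Z,A \right)} = - 8 Z$
$h = 16$ ($h = 4 \cdot 4 = 16$)
$N{\left(T,X \right)} = 32$ ($N{\left(T,X \right)} = 2 \cdot 16 = 32$)
$J{\left(v \right)} = \frac{32}{v}$
$\frac{1}{J{\left(-97 \right)} + O{\left(234 \right)}} = \frac{1}{\frac{32}{-97} - \frac{78}{67}} = \frac{1}{32 \left(- \frac{1}{97}\right) - \frac{78}{67}} = \frac{1}{- \frac{32}{97} - \frac{78}{67}} = \frac{1}{- \frac{9710}{6499}} = - \frac{6499}{9710}$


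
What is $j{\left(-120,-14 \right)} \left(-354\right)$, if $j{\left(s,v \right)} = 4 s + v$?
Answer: $174876$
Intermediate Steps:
$j{\left(s,v \right)} = v + 4 s$
$j{\left(-120,-14 \right)} \left(-354\right) = \left(-14 + 4 \left(-120\right)\right) \left(-354\right) = \left(-14 - 480\right) \left(-354\right) = \left(-494\right) \left(-354\right) = 174876$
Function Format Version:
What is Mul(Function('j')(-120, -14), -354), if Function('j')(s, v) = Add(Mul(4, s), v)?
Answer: 174876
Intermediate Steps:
Function('j')(s, v) = Add(v, Mul(4, s))
Mul(Function('j')(-120, -14), -354) = Mul(Add(-14, Mul(4, -120)), -354) = Mul(Add(-14, -480), -354) = Mul(-494, -354) = 174876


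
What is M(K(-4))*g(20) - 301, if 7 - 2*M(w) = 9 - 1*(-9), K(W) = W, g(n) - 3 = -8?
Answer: -547/2 ≈ -273.50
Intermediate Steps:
g(n) = -5 (g(n) = 3 - 8 = -5)
M(w) = -11/2 (M(w) = 7/2 - (9 - 1*(-9))/2 = 7/2 - (9 + 9)/2 = 7/2 - ½*18 = 7/2 - 9 = -11/2)
M(K(-4))*g(20) - 301 = -11/2*(-5) - 301 = 55/2 - 301 = -547/2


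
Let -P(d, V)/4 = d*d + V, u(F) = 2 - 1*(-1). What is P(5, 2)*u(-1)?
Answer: -324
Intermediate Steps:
u(F) = 3 (u(F) = 2 + 1 = 3)
P(d, V) = -4*V - 4*d**2 (P(d, V) = -4*(d*d + V) = -4*(d**2 + V) = -4*(V + d**2) = -4*V - 4*d**2)
P(5, 2)*u(-1) = (-4*2 - 4*5**2)*3 = (-8 - 4*25)*3 = (-8 - 100)*3 = -108*3 = -324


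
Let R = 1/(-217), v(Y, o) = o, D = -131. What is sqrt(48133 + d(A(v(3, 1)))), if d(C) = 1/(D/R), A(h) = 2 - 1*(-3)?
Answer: 2*sqrt(9724001091546)/28427 ≈ 219.39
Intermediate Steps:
R = -1/217 ≈ -0.0046083
A(h) = 5 (A(h) = 2 + 3 = 5)
d(C) = 1/28427 (d(C) = 1/(-131/(-1/217)) = 1/(-131*(-217)) = 1/28427)
sqrt(48133 + d(A(v(3, 1)))) = sqrt(48133 + 1/28427) = sqrt(1368276792/28427) = 2*sqrt(9724001091546)/28427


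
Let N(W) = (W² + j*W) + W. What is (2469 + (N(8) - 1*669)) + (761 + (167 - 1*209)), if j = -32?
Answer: 2335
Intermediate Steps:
N(W) = W² - 31*W (N(W) = (W² - 32*W) + W = W² - 31*W)
(2469 + (N(8) - 1*669)) + (761 + (167 - 1*209)) = (2469 + (8*(-31 + 8) - 1*669)) + (761 + (167 - 1*209)) = (2469 + (8*(-23) - 669)) + (761 + (167 - 209)) = (2469 + (-184 - 669)) + (761 - 42) = (2469 - 853) + 719 = 1616 + 719 = 2335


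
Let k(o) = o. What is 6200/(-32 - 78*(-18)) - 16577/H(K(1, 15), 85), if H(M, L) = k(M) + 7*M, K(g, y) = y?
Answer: -5499911/41160 ≈ -133.62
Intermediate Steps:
H(M, L) = 8*M (H(M, L) = M + 7*M = 8*M)
6200/(-32 - 78*(-18)) - 16577/H(K(1, 15), 85) = 6200/(-32 - 78*(-18)) - 16577/(8*15) = 6200/(-32 + 1404) - 16577/120 = 6200/1372 - 16577*1/120 = 6200*(1/1372) - 16577/120 = 1550/343 - 16577/120 = -5499911/41160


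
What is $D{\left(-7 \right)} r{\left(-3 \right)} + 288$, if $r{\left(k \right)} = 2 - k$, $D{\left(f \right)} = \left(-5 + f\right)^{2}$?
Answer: $1008$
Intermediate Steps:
$D{\left(-7 \right)} r{\left(-3 \right)} + 288 = \left(-5 - 7\right)^{2} \left(2 - -3\right) + 288 = \left(-12\right)^{2} \left(2 + 3\right) + 288 = 144 \cdot 5 + 288 = 720 + 288 = 1008$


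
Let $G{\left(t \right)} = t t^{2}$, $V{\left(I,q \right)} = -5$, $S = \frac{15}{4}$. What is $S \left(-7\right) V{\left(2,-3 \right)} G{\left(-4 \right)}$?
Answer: $-8400$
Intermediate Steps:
$S = \frac{15}{4}$ ($S = 15 \cdot \frac{1}{4} = \frac{15}{4} \approx 3.75$)
$G{\left(t \right)} = t^{3}$
$S \left(-7\right) V{\left(2,-3 \right)} G{\left(-4 \right)} = \frac{15}{4} \left(-7\right) \left(-5\right) \left(-4\right)^{3} = \left(- \frac{105}{4}\right) \left(-5\right) \left(-64\right) = \frac{525}{4} \left(-64\right) = -8400$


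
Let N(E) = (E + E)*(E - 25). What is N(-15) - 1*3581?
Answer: -2381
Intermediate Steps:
N(E) = 2*E*(-25 + E) (N(E) = (2*E)*(-25 + E) = 2*E*(-25 + E))
N(-15) - 1*3581 = 2*(-15)*(-25 - 15) - 1*3581 = 2*(-15)*(-40) - 3581 = 1200 - 3581 = -2381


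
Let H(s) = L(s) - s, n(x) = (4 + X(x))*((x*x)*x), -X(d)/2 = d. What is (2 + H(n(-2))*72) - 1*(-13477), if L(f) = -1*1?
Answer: 18015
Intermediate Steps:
X(d) = -2*d
L(f) = -1
n(x) = x³*(4 - 2*x) (n(x) = (4 - 2*x)*((x*x)*x) = (4 - 2*x)*(x²*x) = (4 - 2*x)*x³ = x³*(4 - 2*x))
H(s) = -1 - s
(2 + H(n(-2))*72) - 1*(-13477) = (2 + (-1 - 2*(-2)³*(2 - 1*(-2)))*72) - 1*(-13477) = (2 + (-1 - 2*(-8)*(2 + 2))*72) + 13477 = (2 + (-1 - 2*(-8)*4)*72) + 13477 = (2 + (-1 - 1*(-64))*72) + 13477 = (2 + (-1 + 64)*72) + 13477 = (2 + 63*72) + 13477 = (2 + 4536) + 13477 = 4538 + 13477 = 18015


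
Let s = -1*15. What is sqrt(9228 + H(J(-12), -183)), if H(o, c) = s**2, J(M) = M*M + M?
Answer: sqrt(9453) ≈ 97.227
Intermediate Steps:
J(M) = M + M**2 (J(M) = M**2 + M = M + M**2)
s = -15
H(o, c) = 225 (H(o, c) = (-15)**2 = 225)
sqrt(9228 + H(J(-12), -183)) = sqrt(9228 + 225) = sqrt(9453)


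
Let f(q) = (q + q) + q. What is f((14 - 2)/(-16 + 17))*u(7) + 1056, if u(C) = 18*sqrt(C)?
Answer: 1056 + 648*sqrt(7) ≈ 2770.4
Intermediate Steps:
f(q) = 3*q (f(q) = 2*q + q = 3*q)
f((14 - 2)/(-16 + 17))*u(7) + 1056 = (3*((14 - 2)/(-16 + 17)))*(18*sqrt(7)) + 1056 = (3*(12/1))*(18*sqrt(7)) + 1056 = (3*(12*1))*(18*sqrt(7)) + 1056 = (3*12)*(18*sqrt(7)) + 1056 = 36*(18*sqrt(7)) + 1056 = 648*sqrt(7) + 1056 = 1056 + 648*sqrt(7)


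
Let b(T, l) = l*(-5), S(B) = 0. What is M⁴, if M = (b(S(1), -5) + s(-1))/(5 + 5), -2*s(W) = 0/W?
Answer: 625/16 ≈ 39.063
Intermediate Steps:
b(T, l) = -5*l
s(W) = 0 (s(W) = -0/W = -½*0 = 0)
M = 5/2 (M = (-5*(-5) + 0)/(5 + 5) = (25 + 0)/10 = 25*(⅒) = 5/2 ≈ 2.5000)
M⁴ = (5/2)⁴ = 625/16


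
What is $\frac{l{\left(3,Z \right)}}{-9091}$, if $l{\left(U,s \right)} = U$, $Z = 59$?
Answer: $- \frac{3}{9091} \approx -0.00033$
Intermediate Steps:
$\frac{l{\left(3,Z \right)}}{-9091} = \frac{3}{-9091} = 3 \left(- \frac{1}{9091}\right) = - \frac{3}{9091}$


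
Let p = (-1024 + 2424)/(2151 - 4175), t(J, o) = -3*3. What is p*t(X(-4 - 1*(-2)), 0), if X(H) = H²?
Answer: 1575/253 ≈ 6.2253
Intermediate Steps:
t(J, o) = -9
p = -175/253 (p = 1400/(-2024) = 1400*(-1/2024) = -175/253 ≈ -0.69170)
p*t(X(-4 - 1*(-2)), 0) = -175/253*(-9) = 1575/253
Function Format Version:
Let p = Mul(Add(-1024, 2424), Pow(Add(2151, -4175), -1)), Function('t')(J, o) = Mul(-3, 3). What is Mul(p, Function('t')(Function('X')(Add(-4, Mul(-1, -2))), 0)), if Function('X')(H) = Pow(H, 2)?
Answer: Rational(1575, 253) ≈ 6.2253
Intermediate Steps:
Function('t')(J, o) = -9
p = Rational(-175, 253) (p = Mul(1400, Pow(-2024, -1)) = Mul(1400, Rational(-1, 2024)) = Rational(-175, 253) ≈ -0.69170)
Mul(p, Function('t')(Function('X')(Add(-4, Mul(-1, -2))), 0)) = Mul(Rational(-175, 253), -9) = Rational(1575, 253)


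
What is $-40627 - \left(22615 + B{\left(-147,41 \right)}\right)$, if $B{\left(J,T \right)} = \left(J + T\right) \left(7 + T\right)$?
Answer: $-58154$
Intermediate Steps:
$B{\left(J,T \right)} = \left(7 + T\right) \left(J + T\right)$
$-40627 - \left(22615 + B{\left(-147,41 \right)}\right) = -40627 - \left(22615 + \left(41^{2} + 7 \left(-147\right) + 7 \cdot 41 - 6027\right)\right) = -40627 - \left(22615 + \left(1681 - 1029 + 287 - 6027\right)\right) = -40627 - \left(22615 - 5088\right) = -40627 - 17527 = -58154$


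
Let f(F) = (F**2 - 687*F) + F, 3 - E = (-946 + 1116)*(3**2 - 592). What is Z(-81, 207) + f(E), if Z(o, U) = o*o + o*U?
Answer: 9755385045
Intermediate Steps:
Z(o, U) = o**2 + U*o
E = 99113 (E = 3 - (-946 + 1116)*(3**2 - 592) = 3 - 170*(9 - 592) = 3 - 170*(-583) = 3 - 1*(-99110) = 3 + 99110 = 99113)
f(F) = F**2 - 686*F
Z(-81, 207) + f(E) = -81*(207 - 81) + 99113*(-686 + 99113) = -81*126 + 99113*98427 = -10206 + 9755395251 = 9755385045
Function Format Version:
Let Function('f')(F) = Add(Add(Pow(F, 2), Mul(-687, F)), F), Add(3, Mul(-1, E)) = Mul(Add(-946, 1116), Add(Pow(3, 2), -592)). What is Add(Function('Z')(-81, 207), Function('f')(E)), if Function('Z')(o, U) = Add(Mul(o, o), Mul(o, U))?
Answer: 9755385045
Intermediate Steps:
Function('Z')(o, U) = Add(Pow(o, 2), Mul(U, o))
E = 99113 (E = Add(3, Mul(-1, Mul(Add(-946, 1116), Add(Pow(3, 2), -592)))) = Add(3, Mul(-1, Mul(170, Add(9, -592)))) = Add(3, Mul(-1, Mul(170, -583))) = Add(3, Mul(-1, -99110)) = Add(3, 99110) = 99113)
Function('f')(F) = Add(Pow(F, 2), Mul(-686, F))
Add(Function('Z')(-81, 207), Function('f')(E)) = Add(Mul(-81, Add(207, -81)), Mul(99113, Add(-686, 99113))) = Add(Mul(-81, 126), Mul(99113, 98427)) = Add(-10206, 9755395251) = 9755385045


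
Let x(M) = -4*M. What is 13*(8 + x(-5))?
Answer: 364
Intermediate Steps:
13*(8 + x(-5)) = 13*(8 - 4*(-5)) = 13*(8 + 20) = 13*28 = 364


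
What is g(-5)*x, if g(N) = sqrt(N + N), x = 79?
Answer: 79*I*sqrt(10) ≈ 249.82*I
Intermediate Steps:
g(N) = sqrt(2)*sqrt(N) (g(N) = sqrt(2*N) = sqrt(2)*sqrt(N))
g(-5)*x = (sqrt(2)*sqrt(-5))*79 = (sqrt(2)*(I*sqrt(5)))*79 = (I*sqrt(10))*79 = 79*I*sqrt(10)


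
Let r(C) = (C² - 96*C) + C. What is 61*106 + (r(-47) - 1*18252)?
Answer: -5112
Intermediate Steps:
r(C) = C² - 95*C
61*106 + (r(-47) - 1*18252) = 61*106 + (-47*(-95 - 47) - 1*18252) = 6466 + (-47*(-142) - 18252) = 6466 + (6674 - 18252) = 6466 - 11578 = -5112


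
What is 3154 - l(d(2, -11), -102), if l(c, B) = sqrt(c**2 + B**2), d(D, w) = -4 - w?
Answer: 3154 - sqrt(10453) ≈ 3051.8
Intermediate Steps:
l(c, B) = sqrt(B**2 + c**2)
3154 - l(d(2, -11), -102) = 3154 - sqrt((-102)**2 + (-4 - 1*(-11))**2) = 3154 - sqrt(10404 + (-4 + 11)**2) = 3154 - sqrt(10404 + 7**2) = 3154 - sqrt(10404 + 49) = 3154 - sqrt(10453)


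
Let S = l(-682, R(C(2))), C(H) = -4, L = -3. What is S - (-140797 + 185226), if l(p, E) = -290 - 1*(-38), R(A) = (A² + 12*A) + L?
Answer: -44681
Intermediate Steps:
R(A) = -3 + A² + 12*A (R(A) = (A² + 12*A) - 3 = -3 + A² + 12*A)
l(p, E) = -252 (l(p, E) = -290 + 38 = -252)
S = -252
S - (-140797 + 185226) = -252 - (-140797 + 185226) = -252 - 1*44429 = -252 - 44429 = -44681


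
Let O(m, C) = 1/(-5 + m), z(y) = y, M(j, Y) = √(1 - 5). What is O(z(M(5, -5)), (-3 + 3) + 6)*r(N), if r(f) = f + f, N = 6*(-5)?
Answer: 300/29 + 120*I/29 ≈ 10.345 + 4.1379*I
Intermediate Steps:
M(j, Y) = 2*I (M(j, Y) = √(-4) = 2*I)
N = -30
r(f) = 2*f
O(z(M(5, -5)), (-3 + 3) + 6)*r(N) = (2*(-30))/(-5 + 2*I) = ((-5 - 2*I)/29)*(-60) = -60*(-5 - 2*I)/29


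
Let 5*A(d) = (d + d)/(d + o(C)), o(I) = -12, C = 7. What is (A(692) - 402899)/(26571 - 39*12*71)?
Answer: 171231902/2829225 ≈ 60.523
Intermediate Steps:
A(d) = 2*d/(5*(-12 + d)) (A(d) = ((d + d)/(d - 12))/5 = ((2*d)/(-12 + d))/5 = (2*d/(-12 + d))/5 = 2*d/(5*(-12 + d)))
(A(692) - 402899)/(26571 - 39*12*71) = ((⅖)*692/(-12 + 692) - 402899)/(26571 - 39*12*71) = ((⅖)*692/680 - 402899)/(26571 - 468*71) = ((⅖)*692*(1/680) - 402899)/(26571 - 33228) = (173/425 - 402899)/(-6657) = -171231902/425*(-1/6657) = 171231902/2829225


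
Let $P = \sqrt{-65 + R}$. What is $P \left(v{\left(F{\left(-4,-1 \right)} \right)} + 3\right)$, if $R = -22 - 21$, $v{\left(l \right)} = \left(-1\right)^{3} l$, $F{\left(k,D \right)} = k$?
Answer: $42 i \sqrt{3} \approx 72.746 i$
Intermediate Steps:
$v{\left(l \right)} = - l$
$R = -43$ ($R = -22 - 21 = -43$)
$P = 6 i \sqrt{3}$ ($P = \sqrt{-65 - 43} = \sqrt{-108} = 6 i \sqrt{3} \approx 10.392 i$)
$P \left(v{\left(F{\left(-4,-1 \right)} \right)} + 3\right) = 6 i \sqrt{3} \left(\left(-1\right) \left(-4\right) + 3\right) = 6 i \sqrt{3} \left(4 + 3\right) = 6 i \sqrt{3} \cdot 7 = 42 i \sqrt{3}$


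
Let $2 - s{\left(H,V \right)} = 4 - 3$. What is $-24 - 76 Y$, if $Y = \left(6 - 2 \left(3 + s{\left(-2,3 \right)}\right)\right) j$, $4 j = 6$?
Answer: $204$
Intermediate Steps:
$s{\left(H,V \right)} = 1$ ($s{\left(H,V \right)} = 2 - \left(4 - 3\right) = 2 - 1 = 1$)
$j = \frac{3}{2}$ ($j = \frac{1}{4} \cdot 6 = \frac{3}{2} \approx 1.5$)
$Y = -3$ ($Y = \left(6 - 2 \left(3 + 1\right)\right) \frac{3}{2} = \left(6 - 8\right) \frac{3}{2} = \left(-2\right) \frac{3}{2} = -3$)
$-24 - 76 Y = -24 - -228 = -24 + 228 = 204$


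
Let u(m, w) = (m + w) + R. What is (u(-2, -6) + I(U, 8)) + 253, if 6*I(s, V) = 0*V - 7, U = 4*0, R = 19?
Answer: 1577/6 ≈ 262.83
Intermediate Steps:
u(m, w) = 19 + m + w (u(m, w) = (m + w) + 19 = 19 + m + w)
U = 0
I(s, V) = -7/6 (I(s, V) = (0*V - 7)/6 = (0 - 7)/6 = (1/6)*(-7) = -7/6)
(u(-2, -6) + I(U, 8)) + 253 = ((19 - 2 - 6) - 7/6) + 253 = (11 - 7/6) + 253 = 59/6 + 253 = 1577/6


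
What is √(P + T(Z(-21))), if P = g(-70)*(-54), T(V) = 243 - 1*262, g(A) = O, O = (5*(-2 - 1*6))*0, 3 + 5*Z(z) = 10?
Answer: I*√19 ≈ 4.3589*I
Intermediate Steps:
Z(z) = 7/5 (Z(z) = -⅗ + (⅕)*10 = -⅗ + 2 = 7/5)
O = 0 (O = (5*(-2 - 6))*0 = (5*(-8))*0 = -40*0 = 0)
g(A) = 0
T(V) = -19 (T(V) = 243 - 262 = -19)
P = 0 (P = 0*(-54) = 0)
√(P + T(Z(-21))) = √(0 - 19) = √(-19) = I*√19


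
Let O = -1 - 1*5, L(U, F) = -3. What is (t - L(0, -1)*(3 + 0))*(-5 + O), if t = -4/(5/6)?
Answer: -231/5 ≈ -46.200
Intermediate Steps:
t = -24/5 (t = -4/(5*(1/6)) = -4/5/6 = -4*6/5 = -24/5 ≈ -4.8000)
O = -6 (O = -1 - 5 = -6)
(t - L(0, -1)*(3 + 0))*(-5 + O) = (-24/5 - (-3)*(3 + 0))*(-5 - 6) = (-24/5 - (-3)*3)*(-11) = (-24/5 - 1*(-9))*(-11) = (-24/5 + 9)*(-11) = (21/5)*(-11) = -231/5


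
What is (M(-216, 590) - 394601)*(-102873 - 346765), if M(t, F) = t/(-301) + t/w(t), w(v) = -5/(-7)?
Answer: 38176099245658/215 ≈ 1.7756e+11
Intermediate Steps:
w(v) = 5/7 (w(v) = -5*(-1/7) = 5/7)
M(t, F) = 2102*t/1505 (M(t, F) = t/(-301) + t/(5/7) = t*(-1/301) + t*(7/5) = -t/301 + 7*t/5 = 2102*t/1505)
(M(-216, 590) - 394601)*(-102873 - 346765) = ((2102/1505)*(-216) - 394601)*(-102873 - 346765) = (-454032/1505 - 394601)*(-449638) = -594328537/1505*(-449638) = 38176099245658/215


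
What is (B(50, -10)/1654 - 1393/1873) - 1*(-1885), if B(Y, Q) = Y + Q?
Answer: 2918695784/1548971 ≈ 1884.3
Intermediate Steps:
B(Y, Q) = Q + Y
(B(50, -10)/1654 - 1393/1873) - 1*(-1885) = ((-10 + 50)/1654 - 1393/1873) - 1*(-1885) = (40*(1/1654) - 1393*1/1873) + 1885 = (20/827 - 1393/1873) + 1885 = -1114551/1548971 + 1885 = 2918695784/1548971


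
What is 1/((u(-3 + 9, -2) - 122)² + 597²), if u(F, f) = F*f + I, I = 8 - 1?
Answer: 1/372538 ≈ 2.6843e-6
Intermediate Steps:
I = 7
u(F, f) = 7 + F*f (u(F, f) = F*f + 7 = 7 + F*f)
1/((u(-3 + 9, -2) - 122)² + 597²) = 1/(((7 + (-3 + 9)*(-2)) - 122)² + 597²) = 1/(((7 + 6*(-2)) - 122)² + 356409) = 1/(((7 - 12) - 122)² + 356409) = 1/((-5 - 122)² + 356409) = 1/((-127)² + 356409) = 1/(16129 + 356409) = 1/372538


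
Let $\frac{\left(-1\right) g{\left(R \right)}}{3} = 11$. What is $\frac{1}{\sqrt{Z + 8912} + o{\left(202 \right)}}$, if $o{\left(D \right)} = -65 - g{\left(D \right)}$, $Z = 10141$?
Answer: $\frac{32}{18029} + \frac{3 \sqrt{2117}}{18029} \approx 0.0094311$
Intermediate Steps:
$g{\left(R \right)} = -33$ ($g{\left(R \right)} = \left(-3\right) 11 = -33$)
$o{\left(D \right)} = -32$ ($o{\left(D \right)} = -65 - -33 = -65 + 33 = -32$)
$\frac{1}{\sqrt{Z + 8912} + o{\left(202 \right)}} = \frac{1}{\sqrt{10141 + 8912} - 32} = \frac{1}{\sqrt{19053} - 32} = \frac{1}{3 \sqrt{2117} - 32} = \frac{1}{-32 + 3 \sqrt{2117}}$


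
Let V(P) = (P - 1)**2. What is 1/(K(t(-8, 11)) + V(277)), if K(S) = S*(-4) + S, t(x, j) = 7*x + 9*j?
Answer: 1/76047 ≈ 1.3150e-5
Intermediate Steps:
V(P) = (-1 + P)**2
K(S) = -3*S (K(S) = -4*S + S = -3*S)
1/(K(t(-8, 11)) + V(277)) = 1/(-3*(7*(-8) + 9*11) + (-1 + 277)**2) = 1/(-3*(-56 + 99) + 276**2) = 1/(-3*43 + 76176) = 1/(-129 + 76176) = 1/76047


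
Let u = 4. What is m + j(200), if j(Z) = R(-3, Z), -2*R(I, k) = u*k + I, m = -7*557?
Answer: -8595/2 ≈ -4297.5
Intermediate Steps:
m = -3899
R(I, k) = -2*k - I/2 (R(I, k) = -(4*k + I)/2 = -(I + 4*k)/2 = -2*k - I/2)
j(Z) = 3/2 - 2*Z (j(Z) = -2*Z - ½*(-3) = -2*Z + 3/2 = 3/2 - 2*Z)
m + j(200) = -3899 + (3/2 - 2*200) = -3899 + (3/2 - 400) = -3899 - 797/2 = -8595/2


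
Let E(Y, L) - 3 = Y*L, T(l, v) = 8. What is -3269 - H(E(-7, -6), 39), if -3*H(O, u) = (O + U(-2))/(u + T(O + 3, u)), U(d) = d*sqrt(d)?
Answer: -153628/47 - 2*I*sqrt(2)/141 ≈ -3268.7 - 0.02006*I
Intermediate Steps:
E(Y, L) = 3 + L*Y (E(Y, L) = 3 + Y*L = 3 + L*Y)
U(d) = d**(3/2)
H(O, u) = -(O - 2*I*sqrt(2))/(3*(8 + u)) (H(O, u) = -(O + (-2)**(3/2))/(3*(u + 8)) = -(O - 2*I*sqrt(2))/(3*(8 + u)))
-3269 - H(E(-7, -6), 39) = -3269 - (-(3 - 6*(-7)) + 2*I*sqrt(2))/(3*(8 + 39)) = -3269 - (-(3 + 42) + 2*I*sqrt(2))/(3*47) = -3269 - (-1*45 + 2*I*sqrt(2))/(3*47) = -3269 - (-45 + 2*I*sqrt(2))/(3*47) = -3269 - (-15/47 + 2*I*sqrt(2)/141) = -3269 + (15/47 - 2*I*sqrt(2)/141) = -153628/47 - 2*I*sqrt(2)/141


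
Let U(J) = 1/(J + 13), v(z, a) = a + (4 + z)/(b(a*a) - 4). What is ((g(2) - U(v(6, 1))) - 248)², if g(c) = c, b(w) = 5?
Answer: 34869025/576 ≈ 60537.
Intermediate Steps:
v(z, a) = 4 + a + z (v(z, a) = a + (4 + z)/(5 - 4) = a + (4 + z)/1 = a + (4 + z)*1 = a + (4 + z) = 4 + a + z)
U(J) = 1/(13 + J)
((g(2) - U(v(6, 1))) - 248)² = ((2 - 1/(13 + (4 + 1 + 6))) - 248)² = ((2 - 1/(13 + 11)) - 248)² = ((2 - 1/24) - 248)² = (47/24 - 248)² = (-5905/24)² = 34869025/576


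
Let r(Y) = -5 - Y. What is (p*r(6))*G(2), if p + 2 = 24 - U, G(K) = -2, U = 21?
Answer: 22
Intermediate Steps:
p = 1 (p = -2 + (24 - 1*21) = -2 + (24 - 21) = -2 + 3 = 1)
(p*r(6))*G(2) = (1*(-5 - 1*6))*(-2) = (1*(-5 - 6))*(-2) = (1*(-11))*(-2) = -11*(-2) = 22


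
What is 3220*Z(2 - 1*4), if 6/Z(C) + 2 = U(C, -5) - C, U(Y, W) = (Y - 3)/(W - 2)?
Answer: 27048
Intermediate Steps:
U(Y, W) = (-3 + Y)/(-2 + W)
Z(C) = 6/(-11/7 - 8*C/7) (Z(C) = 6/(-2 + ((-3 + C)/(-2 - 5) - C)) = 6/(-2 + ((-3 + C)/(-7) - C)) = 6/(-2 + (-(-3 + C)/7 - C)) = 6/(-2 + ((3/7 - C/7) - C)) = 6/(-2 + (3/7 - 8*C/7)) = 6/(-11/7 - 8*C/7))
3220*Z(2 - 1*4) = 3220*(-42/(11 + 8*(2 - 1*4))) = 3220*(-42/(11 + 8*(2 - 4))) = 3220*(-42/(11 + 8*(-2))) = 3220*(-42/(11 - 16)) = 3220*(-42/(-5)) = 3220*(-42*(-⅕)) = 3220*(42/5) = 27048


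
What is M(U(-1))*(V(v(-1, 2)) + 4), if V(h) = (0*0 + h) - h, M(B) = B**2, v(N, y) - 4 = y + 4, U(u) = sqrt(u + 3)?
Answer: 8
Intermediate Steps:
U(u) = sqrt(3 + u)
v(N, y) = 8 + y (v(N, y) = 4 + (y + 4) = 4 + (4 + y) = 8 + y)
V(h) = 0 (V(h) = (0 + h) - h = h - h = 0)
M(U(-1))*(V(v(-1, 2)) + 4) = (sqrt(3 - 1))**2*(0 + 4) = (sqrt(2))**2*4 = 2*4 = 8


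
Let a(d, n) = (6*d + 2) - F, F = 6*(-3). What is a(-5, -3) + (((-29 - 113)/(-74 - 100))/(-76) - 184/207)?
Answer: -216205/19836 ≈ -10.900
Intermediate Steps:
F = -18
a(d, n) = 20 + 6*d (a(d, n) = (6*d + 2) - 1*(-18) = (2 + 6*d) + 18 = 20 + 6*d)
a(-5, -3) + (((-29 - 113)/(-74 - 100))/(-76) - 184/207) = (20 + 6*(-5)) + (((-29 - 113)/(-74 - 100))/(-76) - 184/207) = (20 - 30) + (-142/(-174)*(-1/76) - 184*1/207) = -10 + (-142*(-1/174)*(-1/76) - 8/9) = -10 + ((71/87)*(-1/76) - 8/9) = -10 + (-71/6612 - 8/9) = -10 - 17845/19836 = -216205/19836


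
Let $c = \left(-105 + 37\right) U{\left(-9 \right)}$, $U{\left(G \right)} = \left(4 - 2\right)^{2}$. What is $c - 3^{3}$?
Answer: $-299$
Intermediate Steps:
$U{\left(G \right)} = 4$ ($U{\left(G \right)} = 2^{2} = 4$)
$c = -272$ ($c = \left(-105 + 37\right) 4 = \left(-68\right) 4 = -272$)
$c - 3^{3} = -272 - 3^{3} = -272 - 27 = -299$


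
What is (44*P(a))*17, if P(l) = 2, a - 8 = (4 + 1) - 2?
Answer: 1496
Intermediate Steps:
a = 11 (a = 8 + ((4 + 1) - 2) = 8 + (5 - 2) = 8 + 3 = 11)
(44*P(a))*17 = (44*2)*17 = 88*17 = 1496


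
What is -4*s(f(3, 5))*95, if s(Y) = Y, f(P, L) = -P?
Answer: 1140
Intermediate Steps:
-4*s(f(3, 5))*95 = -(-4)*3*95 = -4*(-3)*95 = 12*95 = 1140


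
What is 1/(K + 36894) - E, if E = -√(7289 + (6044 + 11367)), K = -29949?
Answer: 1/6945 + 10*√247 ≈ 157.16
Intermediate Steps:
E = -10*√247 (E = -√(7289 + 17411) = -√24700 = -10*√247 ≈ -157.16)
1/(K + 36894) - E = 1/(-29949 + 36894) - (-10)*√247 = 1/6945 + 10*√247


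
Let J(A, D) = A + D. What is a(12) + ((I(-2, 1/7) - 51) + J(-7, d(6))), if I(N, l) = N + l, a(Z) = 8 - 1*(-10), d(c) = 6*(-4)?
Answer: -461/7 ≈ -65.857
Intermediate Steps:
d(c) = -24
a(Z) = 18 (a(Z) = 8 + 10 = 18)
a(12) + ((I(-2, 1/7) - 51) + J(-7, d(6))) = 18 + (((-2 + 1/7) - 51) + (-7 - 24)) = 18 + (((-2 + 1/7) - 51) - 31) = 18 + ((-13/7 - 51) - 31) = 18 + (-370/7 - 31) = 18 - 587/7 = -461/7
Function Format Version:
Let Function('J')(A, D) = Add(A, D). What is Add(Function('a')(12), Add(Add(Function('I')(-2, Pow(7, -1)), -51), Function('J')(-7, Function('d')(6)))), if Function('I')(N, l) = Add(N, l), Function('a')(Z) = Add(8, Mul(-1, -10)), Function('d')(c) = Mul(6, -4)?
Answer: Rational(-461, 7) ≈ -65.857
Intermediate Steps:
Function('d')(c) = -24
Function('a')(Z) = 18 (Function('a')(Z) = Add(8, 10) = 18)
Add(Function('a')(12), Add(Add(Function('I')(-2, Pow(7, -1)), -51), Function('J')(-7, Function('d')(6)))) = Add(18, Add(Add(Add(-2, Pow(7, -1)), -51), Add(-7, -24))) = Add(18, Add(Add(Add(-2, Rational(1, 7)), -51), -31)) = Add(18, Add(Add(Rational(-13, 7), -51), -31)) = Add(18, Add(Rational(-370, 7), -31)) = Add(18, Rational(-587, 7)) = Rational(-461, 7)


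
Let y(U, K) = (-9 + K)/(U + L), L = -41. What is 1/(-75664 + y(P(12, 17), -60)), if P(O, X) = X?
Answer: -8/605289 ≈ -1.3217e-5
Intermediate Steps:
y(U, K) = (-9 + K)/(-41 + U) (y(U, K) = (-9 + K)/(U - 41) = (-9 + K)/(-41 + U))
1/(-75664 + y(P(12, 17), -60)) = 1/(-75664 + (-9 - 60)/(-41 + 17)) = 1/(-75664 - 69/(-24)) = 1/(-75664 - 1/24*(-69)) = 1/(-75664 + 23/8) = 1/(-605289/8) = -8/605289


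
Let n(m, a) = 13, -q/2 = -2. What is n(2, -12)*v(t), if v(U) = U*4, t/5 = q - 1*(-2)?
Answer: 1560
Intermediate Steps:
q = 4 (q = -2*(-2) = 4)
t = 30 (t = 5*(4 - 1*(-2)) = 5*(4 + 2) = 5*6 = 30)
v(U) = 4*U
n(2, -12)*v(t) = 13*(4*30) = 13*120 = 1560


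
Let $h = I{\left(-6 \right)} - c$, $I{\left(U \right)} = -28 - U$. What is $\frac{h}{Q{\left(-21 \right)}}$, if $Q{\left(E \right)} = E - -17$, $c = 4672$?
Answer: $\frac{2347}{2} \approx 1173.5$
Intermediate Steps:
$h = -4694$ ($h = \left(-28 - -6\right) - 4672 = \left(-28 + 6\right) - 4672 = -22 - 4672 = -4694$)
$Q{\left(E \right)} = 17 + E$ ($Q{\left(E \right)} = E + 17 = 17 + E$)
$\frac{h}{Q{\left(-21 \right)}} = - \frac{4694}{17 - 21} = - \frac{4694}{-4} = \left(-4694\right) \left(- \frac{1}{4}\right) = \frac{2347}{2}$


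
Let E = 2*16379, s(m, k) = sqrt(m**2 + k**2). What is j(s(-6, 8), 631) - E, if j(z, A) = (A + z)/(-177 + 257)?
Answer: -2619999/80 ≈ -32750.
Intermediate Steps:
s(m, k) = sqrt(k**2 + m**2)
j(z, A) = A/80 + z/80 (j(z, A) = (A + z)/80 = (A + z)*(1/80) = A/80 + z/80)
E = 32758
j(s(-6, 8), 631) - E = ((1/80)*631 + sqrt(8**2 + (-6)**2)/80) - 1*32758 = (631/80 + sqrt(64 + 36)/80) - 32758 = (631/80 + sqrt(100)/80) - 32758 = (631/80 + (1/80)*10) - 32758 = (631/80 + 1/8) - 32758 = 641/80 - 32758 = -2619999/80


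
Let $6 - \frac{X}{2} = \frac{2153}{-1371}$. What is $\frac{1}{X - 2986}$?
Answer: $- \frac{1371}{4073048} \approx -0.0003366$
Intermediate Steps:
$X = \frac{20758}{1371}$ ($X = 12 - 2 \frac{2153}{-1371} = 12 - 2 \cdot 2153 \left(- \frac{1}{1371}\right) = 12 - - \frac{4306}{1371} = 12 + \frac{4306}{1371} = \frac{20758}{1371} \approx 15.141$)
$\frac{1}{X - 2986} = \frac{1}{\frac{20758}{1371} - 2986} = \frac{1}{- \frac{4073048}{1371}} = - \frac{1371}{4073048}$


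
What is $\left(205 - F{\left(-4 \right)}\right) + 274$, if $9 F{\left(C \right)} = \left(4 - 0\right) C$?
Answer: $\frac{4327}{9} \approx 480.78$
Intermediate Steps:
$F{\left(C \right)} = \frac{4 C}{9}$ ($F{\left(C \right)} = \frac{\left(4 - 0\right) C}{9} = \frac{\left(4 + 0\right) C}{9} = \frac{4 C}{9}$)
$\left(205 - F{\left(-4 \right)}\right) + 274 = \left(205 - \frac{4}{9} \left(-4\right)\right) + 274 = \left(205 - - \frac{16}{9}\right) + 274 = \left(205 + \frac{16}{9}\right) + 274 = \frac{1861}{9} + 274 = \frac{4327}{9}$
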